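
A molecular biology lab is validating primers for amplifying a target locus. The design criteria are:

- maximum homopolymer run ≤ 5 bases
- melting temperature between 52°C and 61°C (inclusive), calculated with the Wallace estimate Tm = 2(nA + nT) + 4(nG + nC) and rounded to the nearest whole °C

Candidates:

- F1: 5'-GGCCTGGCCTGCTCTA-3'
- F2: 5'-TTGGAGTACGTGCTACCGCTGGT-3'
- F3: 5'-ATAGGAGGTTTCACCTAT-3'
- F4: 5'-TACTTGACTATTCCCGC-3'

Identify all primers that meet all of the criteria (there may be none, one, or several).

F1 only.

F1 (16 nt, A=1 T=4 G=5 C=6): longest run = 2 ✓; Tm = 2·5 + 4·11 = 54°C ✓ — passes.
F2 (23 nt, A=3 T=7 G=8 C=5): longest run = 2 ✓; Tm = 2·10 + 4·13 = 72°C, outside 52–61°C ✗ — fails.
F3 (18 nt, A=5 T=6 G=4 C=3): longest run = 3 ✓; Tm = 2·11 + 4·7 = 50°C, outside 52–61°C ✗ — fails.
F4 (17 nt, A=3 T=6 G=2 C=6): longest run = 3 ✓; Tm = 2·9 + 4·8 = 50°C, outside 52–61°C ✗ — fails.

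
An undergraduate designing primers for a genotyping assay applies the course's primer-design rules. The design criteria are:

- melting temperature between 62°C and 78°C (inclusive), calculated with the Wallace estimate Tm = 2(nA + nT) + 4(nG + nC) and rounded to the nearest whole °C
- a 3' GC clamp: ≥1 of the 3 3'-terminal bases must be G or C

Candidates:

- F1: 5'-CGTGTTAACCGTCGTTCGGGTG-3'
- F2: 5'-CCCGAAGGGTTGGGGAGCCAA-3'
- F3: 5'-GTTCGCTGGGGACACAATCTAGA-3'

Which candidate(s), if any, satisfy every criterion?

F1 (22 nt, A=2 T=7 G=8 C=5): Tm = 2·9 + 4·13 = 70°C ✓; 3' end GTG has 2 G/C ✓ — passes.
F2 (21 nt, A=5 T=2 G=9 C=5): Tm = 2·7 + 4·14 = 70°C ✓; 3' end CAA has 1 G/C ✓ — passes.
F3 (23 nt, A=6 T=5 G=7 C=5): Tm = 2·11 + 4·12 = 70°C ✓; 3' end AGA has 1 G/C ✓ — passes.

F1, F2 and F3.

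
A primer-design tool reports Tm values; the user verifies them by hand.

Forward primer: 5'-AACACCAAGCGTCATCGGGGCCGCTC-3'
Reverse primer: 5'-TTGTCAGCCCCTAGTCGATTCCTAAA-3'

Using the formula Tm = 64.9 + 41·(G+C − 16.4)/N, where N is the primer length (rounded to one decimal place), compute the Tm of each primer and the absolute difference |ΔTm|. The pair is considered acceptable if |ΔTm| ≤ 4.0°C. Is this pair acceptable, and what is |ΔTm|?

|ΔTm| = 7.8°C; the pair is not acceptable.

Forward: G+C = 17, N = 26 → Tm = 64.9 + 41·(17 − 16.4)/26 = 65.8°C.
Reverse: G+C = 12, N = 26 → Tm = 64.9 + 41·(12 − 16.4)/26 = 58.0°C.
|ΔTm| = |65.8 − 58.0| = 7.8°C, > 4.0°C.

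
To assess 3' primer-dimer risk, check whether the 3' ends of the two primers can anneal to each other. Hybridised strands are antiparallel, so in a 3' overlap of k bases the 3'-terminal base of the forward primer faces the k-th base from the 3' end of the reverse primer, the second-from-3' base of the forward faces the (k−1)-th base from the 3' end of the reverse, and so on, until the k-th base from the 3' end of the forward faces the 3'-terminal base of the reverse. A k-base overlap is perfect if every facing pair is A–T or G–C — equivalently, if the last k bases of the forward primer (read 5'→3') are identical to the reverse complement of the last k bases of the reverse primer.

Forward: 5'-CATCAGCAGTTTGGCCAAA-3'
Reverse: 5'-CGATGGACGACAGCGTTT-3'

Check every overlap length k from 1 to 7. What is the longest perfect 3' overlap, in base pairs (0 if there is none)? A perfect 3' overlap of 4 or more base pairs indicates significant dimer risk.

Last 7 bases (5'→3') — forward …GGCCAAA, reverse …AGCGTTT.
Reverse complement of the reverse primer's last 7 bases: AAACGCT; its first k bases are the reverse complement of the reverse primer's last k bases, so a perfect k-base overlap needs the forward primer's last k bases to equal them.
Comparing (forward last k vs required): k=1: A vs A ✓; k=2: AA vs AA ✓; k=3: AAA vs AAA ✓; k=4: CAAA vs AAAC ✗; k=5: CCAAA vs AAACG ✗; k=6: GCCAAA vs AAACGC ✗; k=7: GGCCAAA vs AAACGCT ✗.
Perfect overlaps at k = 1, 2, 3; the largest is 3.

Longest perfect overlap: 3 complementary base pairs; below the dimer-risk threshold (threshold 4).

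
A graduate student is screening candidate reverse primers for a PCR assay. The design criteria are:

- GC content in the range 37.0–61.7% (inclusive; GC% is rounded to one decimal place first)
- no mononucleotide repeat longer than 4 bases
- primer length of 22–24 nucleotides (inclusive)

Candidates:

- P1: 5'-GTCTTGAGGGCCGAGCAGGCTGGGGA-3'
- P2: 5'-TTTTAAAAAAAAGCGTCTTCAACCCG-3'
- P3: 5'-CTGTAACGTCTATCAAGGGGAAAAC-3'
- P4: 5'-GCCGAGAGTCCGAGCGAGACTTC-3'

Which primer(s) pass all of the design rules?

None of the candidates satisfy all criteria.

P1 (26 nt, A=4 T=4 G=13 C=5): GC 18/26 = 69.2%, outside 37.0–61.7% ✗; longest run = 4 ✓; length 26, outside 22–24 ✗ — fails.
P2 (26 nt, A=10 T=7 G=3 C=6): GC 9/26 = 34.6%, outside 37.0–61.7% ✗; longest run = 8, exceeds 4 ✗; length 26, outside 22–24 ✗ — fails.
P3 (25 nt, A=9 T=5 G=6 C=5): GC 11/25 = 44.0% ✓; longest run = 4 ✓; length 25, outside 22–24 ✗ — fails.
P4 (23 nt, A=5 T=3 G=8 C=7): GC 15/23 = 65.2%, outside 37.0–61.7% ✗; longest run = 2 ✓; length 23 ✓ — fails.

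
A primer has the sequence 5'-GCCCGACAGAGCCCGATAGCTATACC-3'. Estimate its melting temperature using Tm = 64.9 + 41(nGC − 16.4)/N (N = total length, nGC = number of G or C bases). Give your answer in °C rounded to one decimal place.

Base counts: A=7, T=3, G=6, C=10; G+C = 16, N = 26.
Tm = 64.9 + 41·(16 − 16.4)/26 = 64.9 + -16.40/26 = 64.3°C.

64.3°C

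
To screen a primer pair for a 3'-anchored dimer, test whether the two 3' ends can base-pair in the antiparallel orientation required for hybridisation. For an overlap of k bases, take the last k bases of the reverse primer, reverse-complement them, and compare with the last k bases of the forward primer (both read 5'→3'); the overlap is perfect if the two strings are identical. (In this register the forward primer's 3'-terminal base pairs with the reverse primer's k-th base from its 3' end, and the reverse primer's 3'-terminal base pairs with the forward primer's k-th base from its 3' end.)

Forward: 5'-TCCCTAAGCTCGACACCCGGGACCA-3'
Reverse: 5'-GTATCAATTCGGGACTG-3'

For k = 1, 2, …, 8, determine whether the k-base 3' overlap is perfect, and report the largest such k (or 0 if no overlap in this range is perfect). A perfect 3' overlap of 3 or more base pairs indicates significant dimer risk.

Last 8 bases (5'→3') — forward …CGGGACCA, reverse …CGGGACTG.
Reverse complement of the reverse primer's last 8 bases: CAGTCCCG; its first k bases are the reverse complement of the reverse primer's last k bases, so a perfect k-base overlap needs the forward primer's last k bases to equal them.
Comparing (forward last k vs required): k=1: A vs C ✗; k=2: CA vs CA ✓; k=3: CCA vs CAG ✗; k=4: ACCA vs CAGT ✗; k=5: GACCA vs CAGTC ✗; k=6: GGACCA vs CAGTCC ✗; k=7: GGGACCA vs CAGTCCC ✗; k=8: CGGGACCA vs CAGTCCCG ✗.
Only k = 2 is perfect, so the longest perfect 3' overlap is 2.

Longest perfect overlap: 2 complementary base pairs; below the dimer-risk threshold (threshold 3).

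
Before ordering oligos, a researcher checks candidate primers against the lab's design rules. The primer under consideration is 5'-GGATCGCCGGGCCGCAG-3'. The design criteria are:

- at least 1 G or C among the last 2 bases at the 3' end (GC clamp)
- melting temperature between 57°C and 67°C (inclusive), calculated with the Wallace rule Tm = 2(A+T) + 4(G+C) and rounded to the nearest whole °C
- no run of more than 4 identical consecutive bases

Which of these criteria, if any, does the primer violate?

Meets all criteria.

Base counts: A=2, T=1, G=8, C=6 (length 17).
GC clamp: 3' end AG has 1 G/C ✓
Tm: Tm = 2·3 + 4·14 = 62°C ✓
homopolymer run: longest run = 3 ✓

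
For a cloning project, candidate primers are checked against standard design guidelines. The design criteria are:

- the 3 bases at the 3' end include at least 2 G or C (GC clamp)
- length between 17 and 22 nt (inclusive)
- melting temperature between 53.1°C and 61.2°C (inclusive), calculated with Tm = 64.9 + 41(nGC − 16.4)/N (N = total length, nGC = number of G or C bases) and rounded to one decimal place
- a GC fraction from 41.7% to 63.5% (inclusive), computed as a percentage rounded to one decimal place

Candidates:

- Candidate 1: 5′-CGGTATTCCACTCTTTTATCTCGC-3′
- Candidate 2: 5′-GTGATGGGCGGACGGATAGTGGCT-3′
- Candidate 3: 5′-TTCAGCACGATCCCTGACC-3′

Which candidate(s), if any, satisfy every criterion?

Candidate 3 only.

Candidate 1 (24 nt, A=3 T=10 G=3 C=8): 3' end CGC has 3 G/C ✓; length 24, outside 17–22 ✗; Tm = 64.9 + 41·(11 − 16.4)/24 = 55.7°C ✓; GC 11/24 = 45.8% ✓ — fails.
Candidate 2 (24 nt, A=4 T=5 G=12 C=3): 3' end GCT has 2 G/C ✓; length 24, outside 17–22 ✗; Tm = 64.9 + 41·(15 − 16.4)/24 = 62.5°C, outside 53.1–61.2°C ✗; GC 15/24 = 62.5% ✓ — fails.
Candidate 3 (19 nt, A=4 T=4 G=3 C=8): 3' end ACC has 2 G/C ✓; length 19 ✓; Tm = 64.9 + 41·(11 − 16.4)/19 = 53.2°C ✓; GC 11/19 = 57.9% ✓ — passes.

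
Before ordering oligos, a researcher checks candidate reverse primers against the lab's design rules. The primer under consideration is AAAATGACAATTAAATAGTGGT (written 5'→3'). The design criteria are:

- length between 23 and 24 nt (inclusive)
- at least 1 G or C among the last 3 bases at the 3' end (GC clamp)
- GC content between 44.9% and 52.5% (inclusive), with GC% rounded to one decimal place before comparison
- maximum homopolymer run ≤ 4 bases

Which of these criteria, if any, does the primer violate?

Fails: length, GC content.

Base counts: A=11, T=6, G=4, C=1 (length 22).
length: length 22, outside 23–24 ✗
GC clamp: 3' end GGT has 2 G/C ✓
GC content: GC 5/22 = 22.7%, outside 44.9–52.5% ✗
homopolymer run: longest run = 4 ✓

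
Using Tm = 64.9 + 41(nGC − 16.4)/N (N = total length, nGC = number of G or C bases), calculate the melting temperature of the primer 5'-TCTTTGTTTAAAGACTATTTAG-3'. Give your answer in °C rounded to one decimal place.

Base counts: A=6, T=11, G=3, C=2; G+C = 5, N = 22.
Tm = 64.9 + 41·(5 − 16.4)/22 = 64.9 + -467.40/22 = 43.7°C.

43.7°C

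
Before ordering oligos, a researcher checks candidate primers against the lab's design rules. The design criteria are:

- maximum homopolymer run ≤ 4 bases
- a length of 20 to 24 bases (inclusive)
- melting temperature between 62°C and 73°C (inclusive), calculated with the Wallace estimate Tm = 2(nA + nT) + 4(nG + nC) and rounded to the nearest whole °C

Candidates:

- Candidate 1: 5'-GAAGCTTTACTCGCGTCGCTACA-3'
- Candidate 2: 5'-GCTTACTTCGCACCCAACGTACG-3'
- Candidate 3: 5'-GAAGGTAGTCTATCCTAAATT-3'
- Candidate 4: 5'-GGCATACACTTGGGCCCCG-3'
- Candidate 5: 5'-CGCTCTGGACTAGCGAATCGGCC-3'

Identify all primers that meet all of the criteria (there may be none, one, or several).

Candidate 1 and Candidate 2.

Candidate 1 (23 nt, A=5 T=6 G=5 C=7): longest run = 3 ✓; length 23 ✓; Tm = 2·11 + 4·12 = 70°C ✓ — passes.
Candidate 2 (23 nt, A=5 T=5 G=4 C=9): longest run = 3 ✓; length 23 ✓; Tm = 2·10 + 4·13 = 72°C ✓ — passes.
Candidate 3 (21 nt, A=7 T=7 G=4 C=3): longest run = 3 ✓; length 21 ✓; Tm = 2·14 + 4·7 = 56°C, outside 62–73°C ✗ — fails.
Candidate 4 (19 nt, A=3 T=3 G=6 C=7): longest run = 4 ✓; length 19, outside 20–24 ✗; Tm = 2·6 + 4·13 = 64°C ✓ — fails.
Candidate 5 (23 nt, A=4 T=4 G=7 C=8): longest run = 2 ✓; length 23 ✓; Tm = 2·8 + 4·15 = 76°C, outside 62–73°C ✗ — fails.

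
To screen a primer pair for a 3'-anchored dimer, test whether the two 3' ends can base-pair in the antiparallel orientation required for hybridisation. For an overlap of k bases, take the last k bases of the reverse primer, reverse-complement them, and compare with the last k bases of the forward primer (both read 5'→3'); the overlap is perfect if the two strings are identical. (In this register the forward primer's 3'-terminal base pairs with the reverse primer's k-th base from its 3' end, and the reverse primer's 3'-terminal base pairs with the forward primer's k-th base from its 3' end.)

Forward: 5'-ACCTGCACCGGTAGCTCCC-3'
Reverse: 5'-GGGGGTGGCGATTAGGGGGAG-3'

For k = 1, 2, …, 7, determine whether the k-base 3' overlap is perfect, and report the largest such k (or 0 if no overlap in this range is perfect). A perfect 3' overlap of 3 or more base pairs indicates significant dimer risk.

Last 7 bases (5'→3') — forward …AGCTCCC, reverse …GGGGGAG.
Reverse complement of the reverse primer's last 7 bases: CTCCCCC; its first k bases are the reverse complement of the reverse primer's last k bases, so a perfect k-base overlap needs the forward primer's last k bases to equal them.
Comparing (forward last k vs required): k=1: C vs C ✓; k=2: CC vs CT ✗; k=3: CCC vs CTC ✗; k=4: TCCC vs CTCC ✗; k=5: CTCCC vs CTCCC ✓; k=6: GCTCCC vs CTCCCC ✗; k=7: AGCTCCC vs CTCCCCC ✗.
Perfect overlaps at k = 1, 5; the largest is 5.

Longest perfect overlap: 5 complementary base pairs; significant dimer risk (threshold 3).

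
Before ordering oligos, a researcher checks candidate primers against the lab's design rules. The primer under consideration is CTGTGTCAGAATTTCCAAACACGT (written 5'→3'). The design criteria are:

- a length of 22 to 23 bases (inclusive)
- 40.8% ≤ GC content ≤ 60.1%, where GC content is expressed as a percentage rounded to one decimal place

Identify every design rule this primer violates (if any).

Base counts: A=7, T=7, G=4, C=6 (length 24).
length: length 24, outside 22–23 ✗
GC content: GC 10/24 = 41.7% ✓

Fails: length.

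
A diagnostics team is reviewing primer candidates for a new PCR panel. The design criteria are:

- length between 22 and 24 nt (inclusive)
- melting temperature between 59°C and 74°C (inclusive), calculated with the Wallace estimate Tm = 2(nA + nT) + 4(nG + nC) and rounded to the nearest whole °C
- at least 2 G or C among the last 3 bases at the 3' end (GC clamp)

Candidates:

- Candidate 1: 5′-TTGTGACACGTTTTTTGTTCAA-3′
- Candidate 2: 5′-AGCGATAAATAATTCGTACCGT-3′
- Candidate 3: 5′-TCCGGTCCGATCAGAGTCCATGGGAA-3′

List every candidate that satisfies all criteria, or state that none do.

Candidate 1 (22 nt, A=4 T=11 G=4 C=3): length 22 ✓; Tm = 2·15 + 4·7 = 58°C, outside 59–74°C ✗; 3' end CAA has 1 G/C, need ≥2 ✗ — fails.
Candidate 2 (22 nt, A=8 T=6 G=4 C=4): length 22 ✓; Tm = 2·14 + 4·8 = 60°C ✓; 3' end CGT has 2 G/C ✓ — passes.
Candidate 3 (26 nt, A=6 T=5 G=8 C=7): length 26, outside 22–24 ✗; Tm = 2·11 + 4·15 = 82°C, outside 59–74°C ✗; 3' end GAA has 1 G/C, need ≥2 ✗ — fails.

Candidate 2 only.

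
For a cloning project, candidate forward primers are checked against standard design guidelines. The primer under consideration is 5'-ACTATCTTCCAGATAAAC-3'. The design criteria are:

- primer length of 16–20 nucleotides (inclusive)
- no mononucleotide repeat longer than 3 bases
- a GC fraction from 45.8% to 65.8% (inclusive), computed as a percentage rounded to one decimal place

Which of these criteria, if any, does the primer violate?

Base counts: A=7, T=5, G=1, C=5 (length 18).
length: length 18 ✓
homopolymer run: longest run = 3 ✓
GC content: GC 6/18 = 33.3%, outside 45.8–65.8% ✗

Fails: GC content.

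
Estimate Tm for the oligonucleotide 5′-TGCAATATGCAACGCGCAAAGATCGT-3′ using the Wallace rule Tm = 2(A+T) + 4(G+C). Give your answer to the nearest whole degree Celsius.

Base counts: A=9, T=5, G=6, C=6 (length 26).
Tm = 2·(9+5) + 4·(6+6) = 2·14 + 4·12 = 28 + 48 = 76°C.

76°C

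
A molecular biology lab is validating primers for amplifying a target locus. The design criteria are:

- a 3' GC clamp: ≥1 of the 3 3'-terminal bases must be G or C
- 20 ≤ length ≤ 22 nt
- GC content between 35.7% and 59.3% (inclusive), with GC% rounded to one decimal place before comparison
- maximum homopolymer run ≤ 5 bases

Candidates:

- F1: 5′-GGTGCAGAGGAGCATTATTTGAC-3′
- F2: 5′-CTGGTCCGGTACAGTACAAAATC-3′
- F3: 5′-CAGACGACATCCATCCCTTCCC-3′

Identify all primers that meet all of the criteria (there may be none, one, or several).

F3 only.

F1 (23 nt, A=6 T=6 G=8 C=3): 3' end GAC has 2 G/C ✓; length 23, outside 20–22 ✗; GC 11/23 = 47.8% ✓; longest run = 3 ✓ — fails.
F2 (23 nt, A=7 T=5 G=5 C=6): 3' end ATC has 1 G/C ✓; length 23, outside 20–22 ✗; GC 11/23 = 47.8% ✓; longest run = 4 ✓ — fails.
F3 (22 nt, A=5 T=4 G=2 C=11): 3' end CCC has 3 G/C ✓; length 22 ✓; GC 13/22 = 59.1% ✓; longest run = 3 ✓ — passes.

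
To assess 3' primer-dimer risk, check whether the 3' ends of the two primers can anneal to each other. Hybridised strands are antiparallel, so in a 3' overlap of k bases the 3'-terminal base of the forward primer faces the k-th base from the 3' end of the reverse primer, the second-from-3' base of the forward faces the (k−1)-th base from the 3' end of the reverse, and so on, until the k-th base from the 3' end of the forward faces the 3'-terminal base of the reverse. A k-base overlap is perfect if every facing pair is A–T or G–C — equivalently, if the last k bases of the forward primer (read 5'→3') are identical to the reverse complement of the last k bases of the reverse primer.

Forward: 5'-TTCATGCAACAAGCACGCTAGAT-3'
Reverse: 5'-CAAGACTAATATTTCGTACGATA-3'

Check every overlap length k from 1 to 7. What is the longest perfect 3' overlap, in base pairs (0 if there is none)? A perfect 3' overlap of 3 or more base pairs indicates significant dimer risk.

Longest perfect overlap: 1 complementary base pair; below the dimer-risk threshold (threshold 3).

Last 7 bases (5'→3') — forward …GCTAGAT, reverse …TACGATA.
Reverse complement of the reverse primer's last 7 bases: TATCGTA; its first k bases are the reverse complement of the reverse primer's last k bases, so a perfect k-base overlap needs the forward primer's last k bases to equal them.
Comparing (forward last k vs required): k=1: T vs T ✓; k=2: AT vs TA ✗; k=3: GAT vs TAT ✗; k=4: AGAT vs TATC ✗; k=5: TAGAT vs TATCG ✗; k=6: CTAGAT vs TATCGT ✗; k=7: GCTAGAT vs TATCGTA ✗.
Only k = 1 is perfect, so the longest perfect 3' overlap is 1.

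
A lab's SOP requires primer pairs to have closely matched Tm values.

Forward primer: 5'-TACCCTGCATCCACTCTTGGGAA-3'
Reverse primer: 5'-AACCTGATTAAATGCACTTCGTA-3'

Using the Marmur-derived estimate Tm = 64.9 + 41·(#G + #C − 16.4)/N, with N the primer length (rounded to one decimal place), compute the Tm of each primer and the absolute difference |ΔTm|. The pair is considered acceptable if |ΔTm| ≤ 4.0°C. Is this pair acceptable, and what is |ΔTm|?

Forward: G+C = 12, N = 23 → Tm = 64.9 + 41·(12 − 16.4)/23 = 57.1°C.
Reverse: G+C = 8, N = 23 → Tm = 64.9 + 41·(8 − 16.4)/23 = 49.9°C.
|ΔTm| = |57.1 − 49.9| = 7.2°C, > 4.0°C.

|ΔTm| = 7.2°C; the pair is not acceptable.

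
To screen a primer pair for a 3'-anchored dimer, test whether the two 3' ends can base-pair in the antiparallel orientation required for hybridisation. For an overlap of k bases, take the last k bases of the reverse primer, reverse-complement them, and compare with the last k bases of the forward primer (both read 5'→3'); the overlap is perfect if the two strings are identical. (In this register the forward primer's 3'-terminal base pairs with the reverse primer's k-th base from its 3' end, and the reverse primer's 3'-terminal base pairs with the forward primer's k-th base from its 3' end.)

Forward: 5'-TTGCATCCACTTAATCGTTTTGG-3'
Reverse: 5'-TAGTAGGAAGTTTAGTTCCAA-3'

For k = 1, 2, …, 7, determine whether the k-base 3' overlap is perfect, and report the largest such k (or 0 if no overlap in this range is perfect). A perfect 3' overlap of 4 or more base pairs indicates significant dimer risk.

Longest perfect overlap: 4 complementary base pairs; significant dimer risk (threshold 4).

Last 7 bases (5'→3') — forward …GTTTTGG, reverse …GTTCCAA.
Reverse complement of the reverse primer's last 7 bases: TTGGAAC; its first k bases are the reverse complement of the reverse primer's last k bases, so a perfect k-base overlap needs the forward primer's last k bases to equal them.
Comparing (forward last k vs required): k=1: G vs T ✗; k=2: GG vs TT ✗; k=3: TGG vs TTG ✗; k=4: TTGG vs TTGG ✓; k=5: TTTGG vs TTGGA ✗; k=6: TTTTGG vs TTGGAA ✗; k=7: GTTTTGG vs TTGGAAC ✗.
Only k = 4 is perfect, so the longest perfect 3' overlap is 4.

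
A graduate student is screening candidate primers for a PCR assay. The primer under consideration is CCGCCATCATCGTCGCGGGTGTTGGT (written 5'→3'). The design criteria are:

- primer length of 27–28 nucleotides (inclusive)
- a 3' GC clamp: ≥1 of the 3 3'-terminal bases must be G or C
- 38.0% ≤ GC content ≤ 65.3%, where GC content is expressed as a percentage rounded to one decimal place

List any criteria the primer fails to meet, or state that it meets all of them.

Fails: length, GC content.

Base counts: A=2, T=7, G=9, C=8 (length 26).
length: length 26, outside 27–28 ✗
GC clamp: 3' end GGT has 2 G/C ✓
GC content: GC 17/26 = 65.4%, outside 38.0–65.3% ✗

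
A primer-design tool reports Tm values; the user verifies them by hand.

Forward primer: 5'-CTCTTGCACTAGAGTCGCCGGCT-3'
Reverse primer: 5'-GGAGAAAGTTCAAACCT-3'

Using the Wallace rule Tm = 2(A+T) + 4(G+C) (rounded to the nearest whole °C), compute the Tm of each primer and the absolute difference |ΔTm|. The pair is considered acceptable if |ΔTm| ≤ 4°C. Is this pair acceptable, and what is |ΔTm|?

Forward: A=3 T=6 G=6 C=8 → Tm = 2·9 + 4·14 = 74°C.
Reverse: A=7 T=3 G=4 C=3 → Tm = 2·10 + 4·7 = 48°C.
|ΔTm| = |74 − 48| = 26°C, > 4°C.

|ΔTm| = 26°C; the pair is not acceptable.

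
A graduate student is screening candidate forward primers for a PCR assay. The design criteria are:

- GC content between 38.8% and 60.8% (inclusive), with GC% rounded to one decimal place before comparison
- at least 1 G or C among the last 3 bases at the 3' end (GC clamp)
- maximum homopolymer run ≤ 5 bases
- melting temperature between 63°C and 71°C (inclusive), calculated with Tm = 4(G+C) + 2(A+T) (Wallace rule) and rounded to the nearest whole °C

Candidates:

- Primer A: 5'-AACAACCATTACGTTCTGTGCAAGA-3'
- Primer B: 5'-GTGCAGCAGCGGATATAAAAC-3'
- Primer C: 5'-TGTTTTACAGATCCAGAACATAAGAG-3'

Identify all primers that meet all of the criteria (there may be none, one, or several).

Primer A (25 nt, A=9 T=6 G=4 C=6): GC 10/25 = 40.0% ✓; 3' end AGA has 1 G/C ✓; longest run = 2 ✓; Tm = 2·15 + 4·10 = 70°C ✓ — passes.
Primer B (21 nt, A=8 T=3 G=6 C=4): GC 10/21 = 47.6% ✓; 3' end AAC has 1 G/C ✓; longest run = 4 ✓; Tm = 2·11 + 4·10 = 62°C, outside 63–71°C ✗ — fails.
Primer C (26 nt, A=10 T=7 G=5 C=4): GC 9/26 = 34.6%, outside 38.8–60.8% ✗; 3' end GAG has 2 G/C ✓; longest run = 4 ✓; Tm = 2·17 + 4·9 = 70°C ✓ — fails.

Primer A only.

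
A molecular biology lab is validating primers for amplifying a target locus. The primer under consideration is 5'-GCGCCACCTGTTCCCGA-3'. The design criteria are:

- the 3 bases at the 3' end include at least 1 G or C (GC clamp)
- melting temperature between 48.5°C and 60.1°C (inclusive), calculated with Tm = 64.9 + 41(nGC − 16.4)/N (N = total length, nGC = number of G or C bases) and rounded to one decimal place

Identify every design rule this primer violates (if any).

Meets all criteria.

Base counts: A=2, T=3, G=4, C=8 (length 17).
GC clamp: 3' end CGA has 2 G/C ✓
Tm: Tm = 64.9 + 41·(12 − 16.4)/17 = 54.3°C ✓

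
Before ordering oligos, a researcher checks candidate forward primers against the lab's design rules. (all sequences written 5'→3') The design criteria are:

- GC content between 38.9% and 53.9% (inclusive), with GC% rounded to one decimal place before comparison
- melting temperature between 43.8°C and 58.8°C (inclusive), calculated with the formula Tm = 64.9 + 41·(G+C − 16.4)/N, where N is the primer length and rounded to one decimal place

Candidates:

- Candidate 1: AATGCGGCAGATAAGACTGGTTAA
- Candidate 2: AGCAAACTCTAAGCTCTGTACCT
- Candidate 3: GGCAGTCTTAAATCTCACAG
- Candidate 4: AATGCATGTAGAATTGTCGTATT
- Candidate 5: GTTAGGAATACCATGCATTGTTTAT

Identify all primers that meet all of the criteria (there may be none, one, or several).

Candidate 1, Candidate 2 and Candidate 3.

Candidate 1 (24 nt, A=9 T=5 G=7 C=3): GC 10/24 = 41.7% ✓; Tm = 64.9 + 41·(10 − 16.4)/24 = 54.0°C ✓ — passes.
Candidate 2 (23 nt, A=7 T=6 G=3 C=7): GC 10/23 = 43.5% ✓; Tm = 64.9 + 41·(10 − 16.4)/23 = 53.5°C ✓ — passes.
Candidate 3 (20 nt, A=6 T=5 G=4 C=5): GC 9/20 = 45.0% ✓; Tm = 64.9 + 41·(9 − 16.4)/20 = 49.7°C ✓ — passes.
Candidate 4 (23 nt, A=7 T=9 G=5 C=2): GC 7/23 = 30.4%, outside 38.9–53.9% ✗; Tm = 64.9 + 41·(7 − 16.4)/23 = 48.1°C ✓ — fails.
Candidate 5 (25 nt, A=7 T=10 G=5 C=3): GC 8/25 = 32.0%, outside 38.9–53.9% ✗; Tm = 64.9 + 41·(8 − 16.4)/25 = 51.1°C ✓ — fails.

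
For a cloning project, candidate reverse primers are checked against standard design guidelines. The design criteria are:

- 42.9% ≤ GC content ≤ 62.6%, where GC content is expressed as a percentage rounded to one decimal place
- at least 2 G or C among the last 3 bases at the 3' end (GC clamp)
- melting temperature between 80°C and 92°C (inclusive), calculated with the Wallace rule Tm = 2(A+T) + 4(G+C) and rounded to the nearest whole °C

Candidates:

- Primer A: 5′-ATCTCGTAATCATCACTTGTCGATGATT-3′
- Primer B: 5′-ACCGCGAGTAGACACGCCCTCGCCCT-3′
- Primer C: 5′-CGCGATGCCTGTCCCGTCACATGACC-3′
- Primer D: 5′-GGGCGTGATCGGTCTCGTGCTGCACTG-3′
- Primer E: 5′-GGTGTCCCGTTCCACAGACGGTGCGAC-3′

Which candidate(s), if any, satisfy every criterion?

None of the candidates satisfy all criteria.

Primer A (28 nt, A=7 T=11 G=4 C=6): GC 10/28 = 35.7%, outside 42.9–62.6% ✗; 3' end ATT has 0 G/C, need ≥2 ✗; Tm = 2·18 + 4·10 = 76°C, outside 80–92°C ✗ — fails.
Primer B (26 nt, A=5 T=3 G=6 C=12): GC 18/26 = 69.2%, outside 42.9–62.6% ✗; 3' end CCT has 2 G/C ✓; Tm = 2·8 + 4·18 = 88°C ✓ — fails.
Primer C (26 nt, A=4 T=5 G=6 C=11): GC 17/26 = 65.4%, outside 42.9–62.6% ✗; 3' end ACC has 2 G/C ✓; Tm = 2·9 + 4·17 = 86°C ✓ — fails.
Primer D (27 nt, A=2 T=7 G=11 C=7): GC 18/27 = 66.7%, outside 42.9–62.6% ✗; 3' end CTG has 2 G/C ✓; Tm = 2·9 + 4·18 = 90°C ✓ — fails.
Primer E (27 nt, A=4 T=5 G=9 C=9): GC 18/27 = 66.7%, outside 42.9–62.6% ✗; 3' end GAC has 2 G/C ✓; Tm = 2·9 + 4·18 = 90°C ✓ — fails.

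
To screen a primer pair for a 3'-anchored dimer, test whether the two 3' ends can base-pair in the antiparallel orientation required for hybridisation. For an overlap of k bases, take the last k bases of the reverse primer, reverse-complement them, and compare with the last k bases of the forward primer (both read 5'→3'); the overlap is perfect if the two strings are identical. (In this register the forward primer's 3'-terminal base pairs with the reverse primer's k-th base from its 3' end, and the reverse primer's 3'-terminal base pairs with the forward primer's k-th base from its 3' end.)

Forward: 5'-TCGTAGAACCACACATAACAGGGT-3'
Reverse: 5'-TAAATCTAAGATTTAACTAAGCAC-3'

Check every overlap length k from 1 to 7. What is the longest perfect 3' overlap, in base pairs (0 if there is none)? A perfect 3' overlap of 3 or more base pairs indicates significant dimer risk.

Last 7 bases (5'→3') — forward …ACAGGGT, reverse …TAAGCAC.
Reverse complement of the reverse primer's last 7 bases: GTGCTTA; its first k bases are the reverse complement of the reverse primer's last k bases, so a perfect k-base overlap needs the forward primer's last k bases to equal them.
Comparing (forward last k vs required): k=1: T vs G ✗; k=2: GT vs GT ✓; k=3: GGT vs GTG ✗; k=4: GGGT vs GTGC ✗; k=5: AGGGT vs GTGCT ✗; k=6: CAGGGT vs GTGCTT ✗; k=7: ACAGGGT vs GTGCTTA ✗.
Only k = 2 is perfect, so the longest perfect 3' overlap is 2.

Longest perfect overlap: 2 complementary base pairs; below the dimer-risk threshold (threshold 3).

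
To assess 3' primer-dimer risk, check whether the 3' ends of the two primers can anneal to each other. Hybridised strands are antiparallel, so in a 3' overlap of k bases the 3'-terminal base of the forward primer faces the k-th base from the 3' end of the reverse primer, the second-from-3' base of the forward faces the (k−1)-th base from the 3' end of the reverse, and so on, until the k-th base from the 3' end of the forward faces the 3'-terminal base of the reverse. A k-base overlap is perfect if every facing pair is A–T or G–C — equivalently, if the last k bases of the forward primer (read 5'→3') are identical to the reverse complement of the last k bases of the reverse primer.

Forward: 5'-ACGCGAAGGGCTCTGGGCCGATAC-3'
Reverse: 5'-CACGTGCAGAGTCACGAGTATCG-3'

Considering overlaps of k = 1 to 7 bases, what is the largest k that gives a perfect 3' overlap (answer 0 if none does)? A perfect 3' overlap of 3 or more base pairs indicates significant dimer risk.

Last 7 bases (5'→3') — forward …CCGATAC, reverse …AGTATCG.
Reverse complement of the reverse primer's last 7 bases: CGATACT; its first k bases are the reverse complement of the reverse primer's last k bases, so a perfect k-base overlap needs the forward primer's last k bases to equal them.
Comparing (forward last k vs required): k=1: C vs C ✓; k=2: AC vs CG ✗; k=3: TAC vs CGA ✗; k=4: ATAC vs CGAT ✗; k=5: GATAC vs CGATA ✗; k=6: CGATAC vs CGATAC ✓; k=7: CCGATAC vs CGATACT ✗.
Perfect overlaps at k = 1, 6; the largest is 6.

Longest perfect overlap: 6 complementary base pairs; significant dimer risk (threshold 3).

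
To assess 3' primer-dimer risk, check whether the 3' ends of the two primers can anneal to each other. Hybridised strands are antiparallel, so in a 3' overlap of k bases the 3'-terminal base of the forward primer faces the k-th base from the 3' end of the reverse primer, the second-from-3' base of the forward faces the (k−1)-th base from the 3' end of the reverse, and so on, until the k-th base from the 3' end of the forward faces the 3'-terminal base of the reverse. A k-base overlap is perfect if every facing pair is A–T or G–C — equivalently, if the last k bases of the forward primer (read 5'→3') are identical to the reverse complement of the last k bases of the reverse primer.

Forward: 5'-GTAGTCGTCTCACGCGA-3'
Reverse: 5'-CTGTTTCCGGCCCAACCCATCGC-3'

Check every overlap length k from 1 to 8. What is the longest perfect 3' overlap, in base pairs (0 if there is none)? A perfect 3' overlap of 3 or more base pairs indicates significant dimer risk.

Longest perfect overlap: 4 complementary base pairs; significant dimer risk (threshold 3).

Last 8 bases (5'→3') — forward …TCACGCGA, reverse …CCCATCGC.
Reverse complement of the reverse primer's last 8 bases: GCGATGGG; its first k bases are the reverse complement of the reverse primer's last k bases, so a perfect k-base overlap needs the forward primer's last k bases to equal them.
Comparing (forward last k vs required): k=1: A vs G ✗; k=2: GA vs GC ✗; k=3: CGA vs GCG ✗; k=4: GCGA vs GCGA ✓; k=5: CGCGA vs GCGAT ✗; k=6: ACGCGA vs GCGATG ✗; k=7: CACGCGA vs GCGATGG ✗; k=8: TCACGCGA vs GCGATGGG ✗.
Only k = 4 is perfect, so the longest perfect 3' overlap is 4.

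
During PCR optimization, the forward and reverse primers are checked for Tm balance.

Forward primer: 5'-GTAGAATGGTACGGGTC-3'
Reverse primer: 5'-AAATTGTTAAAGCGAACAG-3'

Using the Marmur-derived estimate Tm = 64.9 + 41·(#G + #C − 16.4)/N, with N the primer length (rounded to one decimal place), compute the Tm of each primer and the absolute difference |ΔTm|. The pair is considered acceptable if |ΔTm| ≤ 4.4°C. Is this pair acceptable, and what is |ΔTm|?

Forward: G+C = 9, N = 17 → Tm = 64.9 + 41·(9 − 16.4)/17 = 47.1°C.
Reverse: G+C = 6, N = 19 → Tm = 64.9 + 41·(6 − 16.4)/19 = 42.5°C.
|ΔTm| = |47.1 − 42.5| = 4.6°C, > 4.4°C.

|ΔTm| = 4.6°C; the pair is not acceptable.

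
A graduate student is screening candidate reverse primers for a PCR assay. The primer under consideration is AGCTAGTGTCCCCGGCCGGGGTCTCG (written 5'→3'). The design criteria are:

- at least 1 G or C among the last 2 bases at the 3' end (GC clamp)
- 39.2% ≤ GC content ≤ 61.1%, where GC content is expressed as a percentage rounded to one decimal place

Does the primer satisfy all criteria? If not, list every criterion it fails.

Fails: GC content.

Base counts: A=2, T=5, G=10, C=9 (length 26).
GC clamp: 3' end CG has 2 G/C ✓
GC content: GC 19/26 = 73.1%, outside 39.2–61.1% ✗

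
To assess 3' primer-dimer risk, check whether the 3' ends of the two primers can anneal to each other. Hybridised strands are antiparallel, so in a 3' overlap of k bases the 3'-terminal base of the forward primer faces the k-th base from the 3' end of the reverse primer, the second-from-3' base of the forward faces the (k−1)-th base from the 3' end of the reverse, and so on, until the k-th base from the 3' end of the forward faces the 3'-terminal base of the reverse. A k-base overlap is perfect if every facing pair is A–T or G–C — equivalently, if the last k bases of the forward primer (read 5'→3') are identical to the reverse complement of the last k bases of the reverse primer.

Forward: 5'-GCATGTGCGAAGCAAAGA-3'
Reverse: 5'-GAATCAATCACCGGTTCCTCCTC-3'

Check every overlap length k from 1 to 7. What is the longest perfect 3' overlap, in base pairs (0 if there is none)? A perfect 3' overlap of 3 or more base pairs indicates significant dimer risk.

Last 7 bases (5'→3') — forward …GCAAAGA, reverse …CCTCCTC.
Reverse complement of the reverse primer's last 7 bases: GAGGAGG; its first k bases are the reverse complement of the reverse primer's last k bases, so a perfect k-base overlap needs the forward primer's last k bases to equal them.
Comparing (forward last k vs required): k=1: A vs G ✗; k=2: GA vs GA ✓; k=3: AGA vs GAG ✗; k=4: AAGA vs GAGG ✗; k=5: AAAGA vs GAGGA ✗; k=6: CAAAGA vs GAGGAG ✗; k=7: GCAAAGA vs GAGGAGG ✗.
Only k = 2 is perfect, so the longest perfect 3' overlap is 2.

Longest perfect overlap: 2 complementary base pairs; below the dimer-risk threshold (threshold 3).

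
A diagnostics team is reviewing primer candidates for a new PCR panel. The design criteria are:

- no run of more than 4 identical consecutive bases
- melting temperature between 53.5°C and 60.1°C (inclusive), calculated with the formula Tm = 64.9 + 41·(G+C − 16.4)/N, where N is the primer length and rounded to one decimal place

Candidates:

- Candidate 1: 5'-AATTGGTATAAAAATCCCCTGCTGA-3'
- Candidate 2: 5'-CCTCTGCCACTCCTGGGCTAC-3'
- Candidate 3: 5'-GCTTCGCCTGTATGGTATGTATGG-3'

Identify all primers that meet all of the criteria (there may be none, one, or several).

Candidate 1 (25 nt, A=9 T=7 G=4 C=5): longest run = 5, exceeds 4 ✗; Tm = 64.9 + 41·(9 − 16.4)/25 = 52.8°C, outside 53.5–60.1°C ✗ — fails.
Candidate 2 (21 nt, A=2 T=5 G=4 C=10): longest run = 3 ✓; Tm = 64.9 + 41·(14 − 16.4)/21 = 60.2°C, outside 53.5–60.1°C ✗ — fails.
Candidate 3 (24 nt, A=3 T=9 G=8 C=4): longest run = 2 ✓; Tm = 64.9 + 41·(12 − 16.4)/24 = 57.4°C ✓ — passes.

Candidate 3 only.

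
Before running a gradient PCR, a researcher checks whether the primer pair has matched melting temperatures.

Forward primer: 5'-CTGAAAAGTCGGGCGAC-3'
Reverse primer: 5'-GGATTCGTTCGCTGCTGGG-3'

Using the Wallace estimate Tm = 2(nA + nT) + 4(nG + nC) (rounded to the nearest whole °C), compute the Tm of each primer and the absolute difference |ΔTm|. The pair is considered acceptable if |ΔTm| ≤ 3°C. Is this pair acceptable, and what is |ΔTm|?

Forward: A=5 T=2 G=6 C=4 → Tm = 2·7 + 4·10 = 54°C.
Reverse: A=1 T=6 G=8 C=4 → Tm = 2·7 + 4·12 = 62°C.
|ΔTm| = |54 − 62| = 8°C, > 3°C.

|ΔTm| = 8°C; the pair is not acceptable.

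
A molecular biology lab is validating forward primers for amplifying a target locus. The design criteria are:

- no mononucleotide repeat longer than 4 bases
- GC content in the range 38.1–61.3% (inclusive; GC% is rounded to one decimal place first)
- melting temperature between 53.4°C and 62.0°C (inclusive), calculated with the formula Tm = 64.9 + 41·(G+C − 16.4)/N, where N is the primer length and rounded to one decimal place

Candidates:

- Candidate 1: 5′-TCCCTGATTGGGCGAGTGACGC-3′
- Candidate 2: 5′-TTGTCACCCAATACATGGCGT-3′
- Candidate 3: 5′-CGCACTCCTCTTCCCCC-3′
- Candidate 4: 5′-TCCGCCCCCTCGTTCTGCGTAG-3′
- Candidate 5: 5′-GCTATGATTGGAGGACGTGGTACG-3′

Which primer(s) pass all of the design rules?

Candidate 5 only.

Candidate 1 (22 nt, A=3 T=5 G=8 C=6): longest run = 3 ✓; GC 14/22 = 63.6%, outside 38.1–61.3% ✗; Tm = 64.9 + 41·(14 − 16.4)/22 = 60.4°C ✓ — fails.
Candidate 2 (21 nt, A=5 T=6 G=4 C=6): longest run = 3 ✓; GC 10/21 = 47.6% ✓; Tm = 64.9 + 41·(10 − 16.4)/21 = 52.4°C, outside 53.4–62.0°C ✗ — fails.
Candidate 3 (17 nt, A=1 T=4 G=1 C=11): longest run = 5, exceeds 4 ✗; GC 12/17 = 70.6%, outside 38.1–61.3% ✗; Tm = 64.9 + 41·(12 − 16.4)/17 = 54.3°C ✓ — fails.
Candidate 4 (22 nt, A=1 T=6 G=5 C=10): longest run = 5, exceeds 4 ✗; GC 15/22 = 68.2%, outside 38.1–61.3% ✗; Tm = 64.9 + 41·(15 − 16.4)/22 = 62.3°C, outside 53.4–62.0°C ✗ — fails.
Candidate 5 (24 nt, A=5 T=6 G=10 C=3): longest run = 2 ✓; GC 13/24 = 54.2% ✓; Tm = 64.9 + 41·(13 − 16.4)/24 = 59.1°C ✓ — passes.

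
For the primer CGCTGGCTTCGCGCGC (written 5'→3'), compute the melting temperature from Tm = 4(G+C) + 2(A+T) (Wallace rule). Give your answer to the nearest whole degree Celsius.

Base counts: A=0, T=3, G=6, C=7 (length 16).
Tm = 2·(0+3) + 4·(6+7) = 2·3 + 4·13 = 6 + 52 = 58°C.

58°C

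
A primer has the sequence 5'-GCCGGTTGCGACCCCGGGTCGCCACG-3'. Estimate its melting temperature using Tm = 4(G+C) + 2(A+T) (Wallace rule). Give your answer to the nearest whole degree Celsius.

94°C

Base counts: A=2, T=3, G=10, C=11 (length 26).
Tm = 2·(2+3) + 4·(10+11) = 2·5 + 4·21 = 10 + 84 = 94°C.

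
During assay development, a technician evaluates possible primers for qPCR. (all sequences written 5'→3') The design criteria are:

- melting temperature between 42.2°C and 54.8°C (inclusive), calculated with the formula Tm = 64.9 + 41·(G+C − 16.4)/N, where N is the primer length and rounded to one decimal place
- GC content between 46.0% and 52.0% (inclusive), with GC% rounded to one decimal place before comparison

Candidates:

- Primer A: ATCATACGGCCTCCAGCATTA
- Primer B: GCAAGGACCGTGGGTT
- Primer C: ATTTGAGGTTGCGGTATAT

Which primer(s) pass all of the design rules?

Primer A only.

Primer A (21 nt, A=6 T=5 G=3 C=7): Tm = 64.9 + 41·(10 − 16.4)/21 = 52.4°C ✓; GC 10/21 = 47.6% ✓ — passes.
Primer B (16 nt, A=3 T=3 G=7 C=3): Tm = 64.9 + 41·(10 − 16.4)/16 = 48.5°C ✓; GC 10/16 = 62.5%, outside 46.0–52.0% ✗ — fails.
Primer C (19 nt, A=4 T=8 G=6 C=1): Tm = 64.9 + 41·(7 − 16.4)/19 = 44.6°C ✓; GC 7/19 = 36.8%, outside 46.0–52.0% ✗ — fails.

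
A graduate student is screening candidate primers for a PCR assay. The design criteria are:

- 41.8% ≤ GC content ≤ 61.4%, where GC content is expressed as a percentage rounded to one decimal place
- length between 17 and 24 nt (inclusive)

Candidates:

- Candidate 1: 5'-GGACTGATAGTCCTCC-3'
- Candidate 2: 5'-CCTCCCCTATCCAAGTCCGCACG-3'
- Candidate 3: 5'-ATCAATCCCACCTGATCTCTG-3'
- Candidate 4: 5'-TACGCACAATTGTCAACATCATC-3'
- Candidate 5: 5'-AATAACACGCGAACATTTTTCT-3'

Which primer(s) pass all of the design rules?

Candidate 1 (16 nt, A=3 T=4 G=4 C=5): GC 9/16 = 56.3% ✓; length 16, outside 17–24 ✗ — fails.
Candidate 2 (23 nt, A=4 T=4 G=3 C=12): GC 15/23 = 65.2%, outside 41.8–61.4% ✗; length 23 ✓ — fails.
Candidate 3 (21 nt, A=5 T=6 G=2 C=8): GC 10/21 = 47.6% ✓; length 21 ✓ — passes.
Candidate 4 (23 nt, A=8 T=6 G=2 C=7): GC 9/23 = 39.1%, outside 41.8–61.4% ✗; length 23 ✓ — fails.
Candidate 5 (22 nt, A=8 T=7 G=2 C=5): GC 7/22 = 31.8%, outside 41.8–61.4% ✗; length 22 ✓ — fails.

Candidate 3 only.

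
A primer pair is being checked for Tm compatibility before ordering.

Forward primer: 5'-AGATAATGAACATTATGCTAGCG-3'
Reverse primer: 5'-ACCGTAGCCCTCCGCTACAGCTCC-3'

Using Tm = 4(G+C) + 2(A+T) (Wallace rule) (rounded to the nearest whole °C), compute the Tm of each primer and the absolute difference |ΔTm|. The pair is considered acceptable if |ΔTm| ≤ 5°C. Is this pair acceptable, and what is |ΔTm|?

Forward: A=9 T=6 G=5 C=3 → Tm = 2·15 + 4·8 = 62°C.
Reverse: A=4 T=4 G=4 C=12 → Tm = 2·8 + 4·16 = 80°C.
|ΔTm| = |62 − 80| = 18°C, > 5°C.

|ΔTm| = 18°C; the pair is not acceptable.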